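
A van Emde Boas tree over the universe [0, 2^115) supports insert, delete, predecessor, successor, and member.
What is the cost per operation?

vEB recursively partitions [0, 41538374868278621028243970633760768) into sqrt(u) clusters of size sqrt(u). Each operation recurses into either one cluster or the summary, never both: T(u) = T(sqrt(u)) + O(1) => T(u) = O(log log u) = O(log 115). This is worst-case, not just amortized.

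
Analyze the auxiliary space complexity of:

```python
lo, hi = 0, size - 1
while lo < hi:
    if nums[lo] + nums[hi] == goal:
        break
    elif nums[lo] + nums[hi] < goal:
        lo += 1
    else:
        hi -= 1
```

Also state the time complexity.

Space complexity: O(1).
Only a constant amount of auxiliary storage is used; nothing grows with n.
Time complexity: O(n).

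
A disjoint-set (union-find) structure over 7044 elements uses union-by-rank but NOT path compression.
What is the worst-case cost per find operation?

Union-by-rank alone keeps every tree's height <= log_2(7044) ~= 12.8. Each find traverses from a node to its root, costing O(height) = O(log n). Without path compression this bound is tight.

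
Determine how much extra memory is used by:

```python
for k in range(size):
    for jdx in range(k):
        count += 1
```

Space complexity: O(1).
Only a constant amount of auxiliary storage is used; nothing grows with n.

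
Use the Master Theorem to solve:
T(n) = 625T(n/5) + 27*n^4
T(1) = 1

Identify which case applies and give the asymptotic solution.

a=625, b=5, f(n)=27*n^4.
log_5(625) = 4, so n^(log_b(a)) = n^4.
f(n) = Theta(n^4), so Case 2 applies.
T(n) = Theta(n^4 log n).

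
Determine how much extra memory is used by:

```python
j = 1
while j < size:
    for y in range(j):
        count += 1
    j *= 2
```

Space complexity: O(1).
Only a constant amount of auxiliary storage is used; nothing grows with n.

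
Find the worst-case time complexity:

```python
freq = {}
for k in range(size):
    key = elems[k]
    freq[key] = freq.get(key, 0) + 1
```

Time complexity: O(n).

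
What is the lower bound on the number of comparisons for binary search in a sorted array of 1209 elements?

With 1209 possible positions, we need at least ceil(log_2(1209)) = 11 comparisons. Each comparison splits the remaining candidates by at most half.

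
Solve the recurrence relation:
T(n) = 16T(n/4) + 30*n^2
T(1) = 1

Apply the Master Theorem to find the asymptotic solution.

a=16, b=4, f(n)=30*n^2. log_4(16) = 2. Case 2: T(n) = O(n^2 log n).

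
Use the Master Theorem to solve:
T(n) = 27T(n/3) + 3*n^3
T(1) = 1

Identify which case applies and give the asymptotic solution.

a=27, b=3, f(n)=3*n^3.
log_3(27) = 3, so n^(log_b(a)) = n^3.
f(n) = Theta(n^3), so Case 2 applies.
T(n) = Theta(n^3 log n).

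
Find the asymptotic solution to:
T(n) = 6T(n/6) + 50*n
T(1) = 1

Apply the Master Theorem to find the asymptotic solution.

a=6, b=6, f(n)=50*n. log_6(6) = 1. Case 2: T(n) = O(n log n).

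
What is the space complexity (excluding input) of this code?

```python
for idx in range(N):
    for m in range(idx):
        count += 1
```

Space complexity: O(1).
Only a constant amount of auxiliary storage is used; nothing grows with n.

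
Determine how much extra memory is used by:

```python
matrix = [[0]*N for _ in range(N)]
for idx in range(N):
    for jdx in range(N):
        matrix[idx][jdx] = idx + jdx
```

Space complexity: O(n^2).
A 2D structure of size n x n is allocated.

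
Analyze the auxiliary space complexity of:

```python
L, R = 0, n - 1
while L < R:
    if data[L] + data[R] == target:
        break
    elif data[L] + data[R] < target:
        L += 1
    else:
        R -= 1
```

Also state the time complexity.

Space complexity: O(1).
Only a constant amount of auxiliary storage is used; nothing grows with n.
Time complexity: O(n).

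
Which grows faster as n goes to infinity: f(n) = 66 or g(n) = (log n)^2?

g(n) = (log n)^2 grows faster: any unbounded function dominates a constant.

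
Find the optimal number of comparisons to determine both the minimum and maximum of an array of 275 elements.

Naive approach: 548 comparisons (274 for max + 274 for min).
Optimal: Compare elements in pairs first (floor(n/2) = 137 comparisons), then find max among winners and min among losers (137 comparisons each).
Total: ceil(3n/2) - 2 = 411 comparisons. An adversary argument shows this is also a lower bound.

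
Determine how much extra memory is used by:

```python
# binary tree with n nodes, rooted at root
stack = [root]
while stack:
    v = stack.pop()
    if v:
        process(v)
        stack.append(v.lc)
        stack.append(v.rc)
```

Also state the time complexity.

Space complexity: O(n).
Auxiliary storage grows linearly with the input size n in the worst case.
Time complexity: O(n).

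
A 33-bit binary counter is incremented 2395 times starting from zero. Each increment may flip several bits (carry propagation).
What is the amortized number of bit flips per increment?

Bit i flips on every 2^i-th increment, so over 2395 increments bit i flips floor(2395/2^i) times. Summing over i: total flips < 2 * 2395. Amortized: < 2 = O(1) per increment.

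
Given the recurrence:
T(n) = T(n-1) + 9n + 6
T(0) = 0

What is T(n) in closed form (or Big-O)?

Dominant term in sum is 9*sum(i, i=1..n) = 9*n*(n+1)/2 = O(n^2).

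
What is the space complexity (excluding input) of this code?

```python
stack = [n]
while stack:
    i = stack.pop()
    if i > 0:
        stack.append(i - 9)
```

Space complexity: O(1).
Only a constant amount of auxiliary storage is used; nothing grows with n.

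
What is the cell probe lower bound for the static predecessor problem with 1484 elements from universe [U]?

The Patrascu-Thorup lower bound shows any data structure on n = 1484 elements using O(n * polylog(n)) space requires Omega(log log U) query time. van Emde Boas trees achieve O(log log U) with O(U) space.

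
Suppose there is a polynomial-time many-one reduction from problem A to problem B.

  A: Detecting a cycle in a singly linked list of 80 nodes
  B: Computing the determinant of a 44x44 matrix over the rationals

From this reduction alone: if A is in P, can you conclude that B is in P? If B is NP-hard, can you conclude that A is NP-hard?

A poly-time reduction A <=_p B transfers tractability DOWN (B easy => A easy) and hardness UP (A hard => B hard), not the reverse.
From A in P, the reduction alone does NOT give B in P: any problem in P trivially reduces to SAT, yet SAT is not known to be in P.
From B NP-hard, the reduction alone does NOT give A NP-hard: again, easy problems reduce to hard ones.
(Here in fact A is P and B is P.)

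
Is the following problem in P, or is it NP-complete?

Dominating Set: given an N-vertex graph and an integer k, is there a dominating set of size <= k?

This problem is NP-complete: reduces from Set Cover (with k part of the input).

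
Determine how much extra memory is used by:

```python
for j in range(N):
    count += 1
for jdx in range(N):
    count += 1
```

Space complexity: O(1).
Only a constant amount of auxiliary storage is used; nothing grows with n.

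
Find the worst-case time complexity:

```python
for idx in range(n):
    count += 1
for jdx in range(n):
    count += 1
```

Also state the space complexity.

Time complexity: O(n).
Space complexity: O(1).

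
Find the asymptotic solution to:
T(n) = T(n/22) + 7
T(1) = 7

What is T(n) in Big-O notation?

Each step divides n by 22 and adds 7. After log_22(n) steps, T(n) = O(log n).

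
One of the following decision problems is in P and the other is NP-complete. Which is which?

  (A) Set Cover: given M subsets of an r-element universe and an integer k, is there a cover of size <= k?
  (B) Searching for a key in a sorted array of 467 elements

(A) is NP-complete: one of Karp's 21 NP-complete problems (with k part of the input).
(B) is P: binary search runs in O(log n).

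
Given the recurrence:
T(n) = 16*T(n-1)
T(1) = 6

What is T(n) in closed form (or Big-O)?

Each step multiplies by 16. T(n) = T(1)*16^(n-1) = 6*16^(n-1).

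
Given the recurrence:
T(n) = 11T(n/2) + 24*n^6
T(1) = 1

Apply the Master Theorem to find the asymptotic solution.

a=11, b=2, f(n)=24*n^6. log_2(11) = 3.459 < 6. Case 3: T(n) = O(n^6).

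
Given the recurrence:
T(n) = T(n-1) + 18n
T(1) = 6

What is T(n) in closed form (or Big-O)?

Unrolling: T(n) = 6 + 18*(2 + 3 + ... + n) = 6 + 18*(n(n+1)/2 - 1) = O(n^2).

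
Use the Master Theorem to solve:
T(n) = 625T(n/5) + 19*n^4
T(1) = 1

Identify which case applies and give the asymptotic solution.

a=625, b=5, f(n)=19*n^4.
log_5(625) = 4, so n^(log_b(a)) = n^4.
f(n) = Theta(n^4), so Case 2 applies.
T(n) = Theta(n^4 log n).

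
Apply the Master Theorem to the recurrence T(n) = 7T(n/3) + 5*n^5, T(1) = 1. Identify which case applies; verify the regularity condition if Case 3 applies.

a=7, b=3, f(n)=5*n^5.
log_3(7) = 1.771 < 5.
f(n) = Omega(n^(1.771+epsilon)) for some epsilon > 0, so Case 3 is the candidate.
Regularity: a*f(n/b) = 7*5*(n/3)^5 = (7/243)*5*n^5 <= c*f(n) with c = 7/243 < 1. Satisfied.
Case 3: T(n) = Theta(n^5).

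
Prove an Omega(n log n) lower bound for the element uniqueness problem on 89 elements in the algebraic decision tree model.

In the algebraic decision tree model, element uniqueness on 89 elements is equivalent to determining which cell of an arrangement of C(89,2) = 3916 hyperplanes x_i = x_j contains the input point. Ben-Or's theorem shows this requires Omega(n log n).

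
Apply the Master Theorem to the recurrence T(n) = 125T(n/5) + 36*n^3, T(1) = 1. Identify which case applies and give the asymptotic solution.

a=125, b=5, f(n)=36*n^3.
log_5(125) = 3, so n^(log_b(a)) = n^3.
f(n) = Theta(n^3), so Case 2 applies.
T(n) = Theta(n^3 log n).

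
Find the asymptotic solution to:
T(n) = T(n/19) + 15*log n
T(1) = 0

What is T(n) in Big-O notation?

Each of the log_19(n) levels adds O(log n). T(n) = O(log^2 n).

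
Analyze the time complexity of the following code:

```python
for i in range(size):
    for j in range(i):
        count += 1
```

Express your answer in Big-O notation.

Time complexity: O(n^2).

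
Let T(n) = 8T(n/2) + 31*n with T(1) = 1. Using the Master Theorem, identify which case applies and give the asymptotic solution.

a=8, b=2, f(n)=31*n.
log_2(8) = 3 > 1.
Since f(n) = O(n^1) is polynomially smaller than n^3, Case 1 applies.
T(n) = Theta(n^3).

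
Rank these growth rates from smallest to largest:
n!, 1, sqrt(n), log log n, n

Ordered by growth rate: 1 < log log n < sqrt(n) < n < n!.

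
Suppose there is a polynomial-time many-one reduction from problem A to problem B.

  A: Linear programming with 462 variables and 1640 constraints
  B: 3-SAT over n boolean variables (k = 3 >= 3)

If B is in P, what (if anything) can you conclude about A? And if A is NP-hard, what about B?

A poly-time reduction A <=_p B means any A-instance can be transformed to a B-instance in poly time.
If B is in P: compose the reduction with B's poly-time algorithm to solve A in poly time, so A is in P.
If A is NP-hard: every NP problem reduces to A, which reduces to B; composing reductions, every NP problem reduces to B, so B is NP-hard.
(Here in fact A is P and B is NP-complete.)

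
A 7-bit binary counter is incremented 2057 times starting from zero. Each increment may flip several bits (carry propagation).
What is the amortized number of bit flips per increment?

Bit i flips on every 2^i-th increment, so over 2057 increments bit i flips floor(2057/2^i) times. Summing over i: total flips < 2 * 2057. Amortized: < 2 = O(1) per increment.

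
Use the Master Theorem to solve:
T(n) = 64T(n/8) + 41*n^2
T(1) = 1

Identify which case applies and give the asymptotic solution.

a=64, b=8, f(n)=41*n^2.
log_8(64) = 2, so n^(log_b(a)) = n^2.
f(n) = Theta(n^2), so Case 2 applies.
T(n) = Theta(n^2 log n).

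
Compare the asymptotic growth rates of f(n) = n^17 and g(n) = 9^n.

g(n) = 9^n grows faster: any exponential with base > 1 dominates every polynomial.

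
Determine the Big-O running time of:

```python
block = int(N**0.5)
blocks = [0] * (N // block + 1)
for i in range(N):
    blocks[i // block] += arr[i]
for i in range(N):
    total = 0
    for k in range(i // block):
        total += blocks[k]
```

Time complexity: O(n * sqrt(n)).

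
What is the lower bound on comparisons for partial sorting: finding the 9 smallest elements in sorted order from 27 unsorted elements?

Finding 9 smallest of 27 in sorted order: Omega(27) to identify the 9 smallest, plus Omega(9 log 9) to sort them. Total: Omega(n + k log k).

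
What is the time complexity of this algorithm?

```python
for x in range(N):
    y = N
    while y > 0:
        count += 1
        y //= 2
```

Time complexity: O(n log n).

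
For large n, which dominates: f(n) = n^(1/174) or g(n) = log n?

f(n) = n^(1/174) grows faster: any positive power of n dominates log n.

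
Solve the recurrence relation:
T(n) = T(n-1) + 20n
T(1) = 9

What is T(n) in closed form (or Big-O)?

Unrolling: T(n) = 9 + 20*(2 + 3 + ... + n) = 9 + 20*(n(n+1)/2 - 1) = O(n^2).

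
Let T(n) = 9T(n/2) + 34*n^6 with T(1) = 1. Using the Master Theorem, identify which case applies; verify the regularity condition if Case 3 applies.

a=9, b=2, f(n)=34*n^6.
log_2(9) = 3.17 < 6.
f(n) = Omega(n^(3.17+epsilon)) for some epsilon > 0, so Case 3 is the candidate.
Regularity: a*f(n/b) = 9*34*(n/2)^6 = (9/64)*34*n^6 <= c*f(n) with c = 9/64 < 1. Satisfied.
Case 3: T(n) = Theta(n^6).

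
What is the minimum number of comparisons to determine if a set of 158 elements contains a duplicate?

Determining if 158 elements are all distinct requires Omega(n log n) comparisons in the comparison model. This follows from the element distinctness lower bound.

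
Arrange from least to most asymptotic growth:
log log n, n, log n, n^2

Ordered by growth rate: log log n < log n < n < n^2.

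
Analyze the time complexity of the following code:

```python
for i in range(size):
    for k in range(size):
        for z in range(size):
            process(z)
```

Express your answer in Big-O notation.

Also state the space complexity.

Time complexity: O(n^3).
Space complexity: O(1).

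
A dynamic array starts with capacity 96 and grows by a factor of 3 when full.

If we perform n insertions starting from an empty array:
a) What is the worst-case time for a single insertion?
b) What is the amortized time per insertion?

(a) Worst-case single insertion: O(n) -- when the array is full at capacity c, the resize copies all c elements, and c can be Theta(n).
(b) Resizes happen at sizes 96, 288, 864, ... Total copy cost for n insertions: 96 + 288 + ... = O(n) (geometric series with ratio 1/3). Amortized cost per insertion: O(n)/n = O(1).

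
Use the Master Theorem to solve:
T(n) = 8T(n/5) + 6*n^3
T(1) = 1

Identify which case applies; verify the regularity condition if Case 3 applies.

a=8, b=5, f(n)=6*n^3.
log_5(8) = 1.292 < 3.
f(n) = Omega(n^(1.292+epsilon)) for some epsilon > 0, so Case 3 is the candidate.
Regularity: a*f(n/b) = 8*6*(n/5)^3 = (8/125)*6*n^3 <= c*f(n) with c = 8/125 < 1. Satisfied.
Case 3: T(n) = Theta(n^3).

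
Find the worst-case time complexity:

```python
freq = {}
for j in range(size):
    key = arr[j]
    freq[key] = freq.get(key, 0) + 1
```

Time complexity: O(n).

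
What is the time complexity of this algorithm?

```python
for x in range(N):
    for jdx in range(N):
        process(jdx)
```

Time complexity: O(n^2).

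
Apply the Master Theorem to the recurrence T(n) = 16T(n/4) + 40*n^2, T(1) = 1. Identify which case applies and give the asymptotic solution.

a=16, b=4, f(n)=40*n^2.
log_4(16) = 2, so n^(log_b(a)) = n^2.
f(n) = Theta(n^2), so Case 2 applies.
T(n) = Theta(n^2 log n).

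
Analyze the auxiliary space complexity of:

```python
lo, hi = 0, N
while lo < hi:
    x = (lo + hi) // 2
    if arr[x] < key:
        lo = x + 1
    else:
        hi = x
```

Space complexity: O(1).
Only a constant amount of auxiliary storage is used; nothing grows with n.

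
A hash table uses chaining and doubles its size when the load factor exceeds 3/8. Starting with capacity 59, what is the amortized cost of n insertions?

Rehashing occurs when load exceeds 3/8. Total rehash cost is geometric series summing to O(n). Each insertion itself is O(1). Amortized: O(1).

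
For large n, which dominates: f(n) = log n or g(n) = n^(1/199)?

g(n) = n^(1/199) grows faster: any positive power of n dominates log n.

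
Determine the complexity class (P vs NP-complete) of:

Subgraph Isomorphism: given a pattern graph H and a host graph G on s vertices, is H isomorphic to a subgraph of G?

This problem is NP-complete: generalizes Clique and Hamiltonian Path (pattern size is part of the input).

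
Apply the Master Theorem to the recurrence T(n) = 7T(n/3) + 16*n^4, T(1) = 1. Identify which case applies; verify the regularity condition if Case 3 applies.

a=7, b=3, f(n)=16*n^4.
log_3(7) = 1.771 < 4.
f(n) = Omega(n^(1.771+epsilon)) for some epsilon > 0, so Case 3 is the candidate.
Regularity: a*f(n/b) = 7*16*(n/3)^4 = (7/81)*16*n^4 <= c*f(n) with c = 7/81 < 1. Satisfied.
Case 3: T(n) = Theta(n^4).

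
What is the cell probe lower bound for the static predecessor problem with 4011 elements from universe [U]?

The Patrascu-Thorup lower bound shows any data structure on n = 4011 elements using O(n * polylog(n)) space requires Omega(log log U) query time. van Emde Boas trees achieve O(log log U) with O(U) space.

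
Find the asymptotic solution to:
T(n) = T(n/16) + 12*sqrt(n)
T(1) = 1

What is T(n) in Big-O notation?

Each level contributes sqrt(n/16^k). Geometric series with ratio 1/sqrt(16) < 1 sums to O(sqrt(n)).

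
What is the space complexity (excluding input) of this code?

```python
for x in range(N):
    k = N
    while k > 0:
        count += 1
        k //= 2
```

Space complexity: O(1).
Only a constant amount of auxiliary storage is used; nothing grows with n.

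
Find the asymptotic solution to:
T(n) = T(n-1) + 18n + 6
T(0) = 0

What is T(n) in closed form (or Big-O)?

Dominant term in sum is 18*sum(i, i=1..n) = 18*n*(n+1)/2 = O(n^2).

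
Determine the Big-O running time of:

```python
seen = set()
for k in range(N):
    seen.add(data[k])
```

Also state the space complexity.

Time complexity: O(n).
Space complexity: O(n).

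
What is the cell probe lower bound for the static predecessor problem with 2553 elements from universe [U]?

The Patrascu-Thorup lower bound shows any data structure on n = 2553 elements using O(n * polylog(n)) space requires Omega(log log U) query time. van Emde Boas trees achieve O(log log U) with O(U) space.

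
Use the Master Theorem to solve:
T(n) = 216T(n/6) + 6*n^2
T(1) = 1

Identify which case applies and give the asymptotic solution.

a=216, b=6, f(n)=6*n^2.
log_6(216) = 3 > 2.
Since f(n) = O(n^2) is polynomially smaller than n^3, Case 1 applies.
T(n) = Theta(n^3).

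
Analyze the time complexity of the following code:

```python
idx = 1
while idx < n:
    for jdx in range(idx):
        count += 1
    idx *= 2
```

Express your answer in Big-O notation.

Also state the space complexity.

Time complexity: O(n).
Space complexity: O(1).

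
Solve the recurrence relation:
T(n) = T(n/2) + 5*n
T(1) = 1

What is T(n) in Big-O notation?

Geometric series: 5*n*(1 + 1/2 + 1/2^2 + ...) = O(n). T(n) = O(n).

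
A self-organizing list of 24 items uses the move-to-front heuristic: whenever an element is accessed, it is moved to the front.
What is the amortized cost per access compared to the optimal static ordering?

With potential Phi = number of inversions between the MTF list and the optimal static list (at most C(24,2)), each access has amortized cost at most 2 * (cost under optimal static ordering). This is the move-to-front 2-competitiveness result.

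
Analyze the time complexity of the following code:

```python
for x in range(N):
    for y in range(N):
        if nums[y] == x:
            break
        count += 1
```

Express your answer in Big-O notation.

Time complexity: O(n^2).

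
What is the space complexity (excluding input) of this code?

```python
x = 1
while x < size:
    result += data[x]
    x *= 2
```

Space complexity: O(1).
Only a constant amount of auxiliary storage is used; nothing grows with n.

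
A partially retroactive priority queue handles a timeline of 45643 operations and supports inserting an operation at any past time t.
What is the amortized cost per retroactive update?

Partially retroactive priority queues (Demaine-Iacono-Langerman) allow updates at past times with queries only at the present. With a balanced BST over the m = 45643 timeline events tracking bridges, each retroactive insert or delete is O(log m) amortized.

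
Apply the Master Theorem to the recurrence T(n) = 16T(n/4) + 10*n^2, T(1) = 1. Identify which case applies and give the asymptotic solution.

a=16, b=4, f(n)=10*n^2.
log_4(16) = 2, so n^(log_b(a)) = n^2.
f(n) = Theta(n^2), so Case 2 applies.
T(n) = Theta(n^2 log n).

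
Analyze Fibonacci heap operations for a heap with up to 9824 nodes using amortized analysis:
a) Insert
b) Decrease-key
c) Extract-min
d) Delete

Fibonacci heaps use lazy consolidation. Potential function Phi = t + 2m (t = number of trees, m = marked nodes).
- Insert: O(1) actual, Delta Phi = +1 (one new tree) => O(1) amortized.
- Decrease-key: with c cascading cuts, actual cost is O(c); Delta Phi <= c - 2(c-1) + 2 = 4 - c (c new trees; >= c-1 marks cleared; <= 1 new mark). Amortized O(c) + (4 - c) = O(1).
- Extract-min: O(D(n) + t) actual; consolidation drops t to <= D(n)+1, so Delta Phi pays for the t term. D(n) = O(log n) for n = 9824 => O(log n) amortized.
- Delete: decrease-key to -inf then extract-min = O(log n).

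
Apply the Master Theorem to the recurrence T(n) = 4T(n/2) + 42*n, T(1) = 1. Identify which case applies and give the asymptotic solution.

a=4, b=2, f(n)=42*n.
log_2(4) = 2 > 1.
Since f(n) = O(n^1) is polynomially smaller than n^2, Case 1 applies.
T(n) = Theta(n^2).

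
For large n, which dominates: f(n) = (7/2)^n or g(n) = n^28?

f(n) = (7/2)^n grows faster: (7/2)^n is exponential with base 7/2 > 1, dominating every polynomial.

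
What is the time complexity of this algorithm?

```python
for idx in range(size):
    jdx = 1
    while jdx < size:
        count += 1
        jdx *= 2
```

Time complexity: O(n log n).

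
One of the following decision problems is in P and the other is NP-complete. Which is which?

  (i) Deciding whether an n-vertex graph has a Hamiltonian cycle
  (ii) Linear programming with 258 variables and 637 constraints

(i) is NP-complete: one of Karp's 21 NP-complete problems.
(ii) is P: the ellipsoid and interior-point methods run in polynomial time.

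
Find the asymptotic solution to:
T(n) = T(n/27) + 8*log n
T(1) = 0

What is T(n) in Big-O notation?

Each of the log_27(n) levels adds O(log n). T(n) = O(log^2 n).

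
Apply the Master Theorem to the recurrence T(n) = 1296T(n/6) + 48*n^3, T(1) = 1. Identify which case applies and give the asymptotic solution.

a=1296, b=6, f(n)=48*n^3.
log_6(1296) = 4 > 3.
Since f(n) = O(n^3) is polynomially smaller than n^4, Case 1 applies.
T(n) = Theta(n^4).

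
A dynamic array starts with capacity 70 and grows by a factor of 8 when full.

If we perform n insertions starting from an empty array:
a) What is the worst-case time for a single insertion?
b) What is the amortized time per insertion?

(a) Worst-case single insertion: O(n) -- when the array is full at capacity c, the resize copies all c elements, and c can be Theta(n).
(b) Resizes happen at sizes 70, 560, 4480, ... Total copy cost for n insertions: 70 + 560 + ... = O(n) (geometric series with ratio 1/8). Amortized cost per insertion: O(n)/n = O(1).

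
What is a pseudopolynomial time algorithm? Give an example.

A pseudopolynomial algorithm runs in time polynomial in the numeric value of the input, but exponential in the input length. The dynamic programming solution for Subset Sum runs in O(n*W) where W is the target sum. This is pseudopolynomial because W can be exponential in the number of bits to represent it.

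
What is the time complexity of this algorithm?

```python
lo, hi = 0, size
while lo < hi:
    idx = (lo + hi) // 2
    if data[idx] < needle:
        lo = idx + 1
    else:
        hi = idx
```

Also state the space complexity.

Time complexity: O(log n).
Space complexity: O(1).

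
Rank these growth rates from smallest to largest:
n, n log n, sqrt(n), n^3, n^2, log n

Ordered by growth rate: log n < sqrt(n) < n < n log n < n^2 < n^3.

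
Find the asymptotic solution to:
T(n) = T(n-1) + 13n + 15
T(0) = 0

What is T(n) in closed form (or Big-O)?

Dominant term in sum is 13*sum(i, i=1..n) = 13*n*(n+1)/2 = O(n^2).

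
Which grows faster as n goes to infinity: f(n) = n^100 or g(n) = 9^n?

g(n) = 9^n grows faster: any exponential with base > 1 dominates every polynomial.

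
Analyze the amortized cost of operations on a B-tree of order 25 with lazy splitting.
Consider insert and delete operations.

In a B-tree of order 25, a node splits when it has 25 keys. With lazy splitting, we use potential Phi = number of full nodes + number of near-empty nodes. Each split costs O(1) but reduces potential. Between splits, at least 12 insertions must occur in that node. Amortized structural cost is O(1) per operation, plus O(log_25 n) traversal.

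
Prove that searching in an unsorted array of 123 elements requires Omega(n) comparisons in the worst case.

An adversary can always place the target in the last position checked. Until all 123 positions are examined, the target might be in any unchecked position. Therefore 123 comparisons are necessary.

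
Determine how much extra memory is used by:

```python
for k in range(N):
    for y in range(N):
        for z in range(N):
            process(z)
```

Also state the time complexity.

Space complexity: O(1).
Only a constant amount of auxiliary storage is used; nothing grows with n.
Time complexity: O(n^3).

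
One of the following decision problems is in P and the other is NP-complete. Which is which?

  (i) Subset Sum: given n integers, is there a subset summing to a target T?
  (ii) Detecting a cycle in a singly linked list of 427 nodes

(i) is NP-complete: one of Karp's 21 NP-complete problems.
(ii) is P: Floyd's tortoise-and-hare runs in O(n) time, O(1) space.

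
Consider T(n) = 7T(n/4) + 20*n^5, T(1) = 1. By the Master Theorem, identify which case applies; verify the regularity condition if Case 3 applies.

a=7, b=4, f(n)=20*n^5.
log_4(7) = 1.404 < 5.
f(n) = Omega(n^(1.404+epsilon)) for some epsilon > 0, so Case 3 is the candidate.
Regularity: a*f(n/b) = 7*20*(n/4)^5 = (7/1024)*20*n^5 <= c*f(n) with c = 7/1024 < 1. Satisfied.
Case 3: T(n) = Theta(n^5).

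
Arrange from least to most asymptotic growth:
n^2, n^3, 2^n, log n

Ordered by growth rate: log n < n^2 < n^3 < 2^n.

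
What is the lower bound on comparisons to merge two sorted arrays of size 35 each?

To merge two sorted arrays of size 35, we need at least 69 comparisons in the worst case. An adversary can force every element to be compared.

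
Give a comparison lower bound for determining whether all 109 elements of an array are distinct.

In the algebraic decision-tree model, the YES region for element distinctness on 109 elements has 109! connected components (one per ordering). Ben-Or's theorem then gives a lower bound of Omega(log(n!)) = Omega(n log n).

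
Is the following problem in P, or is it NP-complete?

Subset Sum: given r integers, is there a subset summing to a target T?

This problem is NP-complete: one of Karp's 21 NP-complete problems.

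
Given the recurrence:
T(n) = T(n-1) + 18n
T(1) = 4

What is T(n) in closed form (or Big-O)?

Unrolling: T(n) = 4 + 18*(2 + 3 + ... + n) = 4 + 18*(n(n+1)/2 - 1) = O(n^2).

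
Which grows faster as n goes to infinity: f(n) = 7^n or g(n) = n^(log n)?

f(n) = 7^n grows faster: take logs: log(n^(log n)) = (log n)^2, log(7^n) = n log 7; n dominates (log n)^2.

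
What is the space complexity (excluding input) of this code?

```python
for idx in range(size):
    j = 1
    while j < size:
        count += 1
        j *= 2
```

Space complexity: O(1).
Only a constant amount of auxiliary storage is used; nothing grows with n.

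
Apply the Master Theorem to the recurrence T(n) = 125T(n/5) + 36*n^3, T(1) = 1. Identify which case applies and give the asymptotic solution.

a=125, b=5, f(n)=36*n^3.
log_5(125) = 3, so n^(log_b(a)) = n^3.
f(n) = Theta(n^3), so Case 2 applies.
T(n) = Theta(n^3 log n).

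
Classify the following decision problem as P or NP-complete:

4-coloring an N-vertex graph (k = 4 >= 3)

This problem is NP-complete: graph k-coloring for k>=3 is NP-complete by reduction from 3-SAT.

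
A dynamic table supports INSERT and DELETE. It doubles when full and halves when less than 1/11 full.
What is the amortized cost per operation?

Using potential function Phi = |2*num_items - table_size| when load > 1/2, and Phi = table_size/2 - num_items otherwise. The gap of 1/11 vs 1/2 for shrinking prevents thrashing. Both insert and delete have O(1) amortized cost.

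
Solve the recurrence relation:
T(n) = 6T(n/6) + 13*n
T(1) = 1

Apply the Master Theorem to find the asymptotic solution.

a=6, b=6, f(n)=13*n. log_6(6) = 1. Case 2: T(n) = O(n log n).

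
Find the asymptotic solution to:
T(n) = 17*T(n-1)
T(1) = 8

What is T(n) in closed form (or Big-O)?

Each step multiplies by 17. T(n) = T(1)*17^(n-1) = 8*17^(n-1).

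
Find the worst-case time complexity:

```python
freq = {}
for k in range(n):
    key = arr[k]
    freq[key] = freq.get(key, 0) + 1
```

Time complexity: O(n).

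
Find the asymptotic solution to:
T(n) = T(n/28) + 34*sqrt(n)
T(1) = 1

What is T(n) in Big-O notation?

Each level contributes sqrt(n/28^k). Geometric series with ratio 1/sqrt(28) < 1 sums to O(sqrt(n)).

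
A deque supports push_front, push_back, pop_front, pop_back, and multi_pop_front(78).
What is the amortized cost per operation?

Assign 2 credits to each push operation. A pop uses 1 saved credit. multi_pop_front(78) uses up to 78 saved credits from previous pushes. Credits never go negative. Amortized cost is O(1).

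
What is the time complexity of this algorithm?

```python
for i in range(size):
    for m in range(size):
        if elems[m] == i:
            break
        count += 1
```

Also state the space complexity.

Time complexity: O(n^2).
Space complexity: O(1).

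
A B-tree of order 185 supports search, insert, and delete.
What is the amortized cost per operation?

B-tree of order 185 has height O(log_185 n). Each operation traverses the tree height. Splits during insert and merges during delete are O(1) each and occur at most once per level. Total cost per operation: O(log_185 n).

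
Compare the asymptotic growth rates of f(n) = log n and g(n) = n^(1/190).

g(n) = n^(1/190) grows faster: any positive power of n dominates log n.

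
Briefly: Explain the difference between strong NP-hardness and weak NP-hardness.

A problem is strongly NP-hard if it remains NP-hard even when all numbers in the input are bounded by a polynomial in the input length. A weakly NP-hard problem admits a pseudopolynomial algorithm. Subset Sum is weakly NP-hard (has O(nW) DP). 3-SAT is strongly NP-hard (no numeric parameters).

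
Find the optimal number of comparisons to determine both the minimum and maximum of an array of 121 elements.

Naive approach: 240 comparisons (120 for max + 120 for min).
Optimal: Compare elements in pairs first (floor(n/2) = 60 comparisons), then find max among winners and min among losers (60 comparisons each).
Total: ceil(3n/2) - 2 = 180 comparisons. An adversary argument shows this is also a lower bound.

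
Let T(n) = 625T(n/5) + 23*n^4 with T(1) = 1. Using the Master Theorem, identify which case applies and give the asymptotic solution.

a=625, b=5, f(n)=23*n^4.
log_5(625) = 4, so n^(log_b(a)) = n^4.
f(n) = Theta(n^4), so Case 2 applies.
T(n) = Theta(n^4 log n).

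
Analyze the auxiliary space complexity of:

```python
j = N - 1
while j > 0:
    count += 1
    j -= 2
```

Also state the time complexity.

Space complexity: O(1).
Only a constant amount of auxiliary storage is used; nothing grows with n.
Time complexity: O(n).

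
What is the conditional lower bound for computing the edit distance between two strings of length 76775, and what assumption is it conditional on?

Under SETH (the Strong Exponential Time Hypothesis), edit distance on length-76775 strings cannot be computed in O(n^(2-epsilon)) time for any epsilon > 0 (Backurs-Indyk). The reduction is from CNF-SAT via the orthogonal vectors problem.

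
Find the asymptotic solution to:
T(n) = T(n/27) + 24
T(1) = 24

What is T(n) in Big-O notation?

Each step divides n by 27 and adds 24. After log_27(n) steps, T(n) = O(log n).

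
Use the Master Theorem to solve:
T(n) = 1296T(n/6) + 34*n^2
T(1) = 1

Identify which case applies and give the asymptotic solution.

a=1296, b=6, f(n)=34*n^2.
log_6(1296) = 4 > 2.
Since f(n) = O(n^2) is polynomially smaller than n^4, Case 1 applies.
T(n) = Theta(n^4).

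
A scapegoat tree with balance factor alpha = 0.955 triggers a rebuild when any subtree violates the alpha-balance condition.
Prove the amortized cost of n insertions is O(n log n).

Define potential Phi = c * sum of |size(left(v)) - size(right(v))| over all nodes. An insertion at depth d costs O(d) = O(log n) and increases Phi by O(log n). When a rebuild of subtree of size s occurs, it costs O(s) but reduces Phi by Omega(s). With alpha = 0.955, between rebuilds Omega(s) insertions must occur. Amortized cost per insertion: O(log n).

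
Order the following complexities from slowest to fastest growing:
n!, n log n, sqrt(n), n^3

Ordered by growth rate: sqrt(n) < n log n < n^3 < n!.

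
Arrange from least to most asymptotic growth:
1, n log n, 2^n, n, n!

Ordered by growth rate: 1 < n < n log n < 2^n < n!.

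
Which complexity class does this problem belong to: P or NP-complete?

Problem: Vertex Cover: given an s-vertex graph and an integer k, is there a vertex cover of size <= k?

This problem is NP-complete: one of Karp's 21 NP-complete problems (with k part of the input; for any fixed constant k it is in P).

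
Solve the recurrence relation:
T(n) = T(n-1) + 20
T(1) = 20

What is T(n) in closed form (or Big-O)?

Unrolling: T(n) = T(n-1) + 20 = T(n-2) + 2*20 = ... = T(1) + (n-1)*20 = 20 + (n-1)*20 = 20n.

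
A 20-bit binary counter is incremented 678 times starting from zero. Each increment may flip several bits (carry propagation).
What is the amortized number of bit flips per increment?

Bit i flips on every 2^i-th increment, so over 678 increments bit i flips floor(678/2^i) times. Summing over i: total flips < 2 * 678. Amortized: < 2 = O(1) per increment.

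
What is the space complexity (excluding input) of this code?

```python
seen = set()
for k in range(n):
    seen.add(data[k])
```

Space complexity: O(n).
Auxiliary storage grows linearly with the input size n in the worst case.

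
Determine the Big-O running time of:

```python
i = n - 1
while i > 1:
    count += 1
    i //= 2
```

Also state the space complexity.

Time complexity: O(log n).
Space complexity: O(1).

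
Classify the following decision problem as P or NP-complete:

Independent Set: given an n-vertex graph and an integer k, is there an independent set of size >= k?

This problem is NP-complete: complement of Clique (with k part of the input).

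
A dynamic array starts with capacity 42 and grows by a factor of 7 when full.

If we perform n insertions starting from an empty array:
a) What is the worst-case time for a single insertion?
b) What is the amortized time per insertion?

(a) Worst-case single insertion: O(n) -- when the array is full at capacity c, the resize copies all c elements, and c can be Theta(n).
(b) Resizes happen at sizes 42, 294, 2058, ... Total copy cost for n insertions: 42 + 294 + ... = O(n) (geometric series with ratio 1/7). Amortized cost per insertion: O(n)/n = O(1).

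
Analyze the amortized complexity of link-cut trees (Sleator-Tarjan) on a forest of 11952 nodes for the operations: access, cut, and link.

Link-cut trees represent the forest using splay trees over preferred paths. With potential Phi = sum over nodes of log(size of virtual subtree), each access on 11952 nodes is O(log 11952) = O(log n) amortized by the splay-tree access lemma. Cut and link are O(1) plus one access.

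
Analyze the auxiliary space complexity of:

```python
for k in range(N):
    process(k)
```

Space complexity: O(1).
Only a constant amount of auxiliary storage is used; nothing grows with n.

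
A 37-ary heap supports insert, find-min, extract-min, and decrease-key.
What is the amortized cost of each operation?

The 37-ary heap has height O(log_37 n). Insert sifts up: O(log_37 n). Find-min reads the root: O(1). Extract-min sifts down comparing 37 children per level: O(37 * log_37 n). Decrease-key sifts up: O(log_37 n).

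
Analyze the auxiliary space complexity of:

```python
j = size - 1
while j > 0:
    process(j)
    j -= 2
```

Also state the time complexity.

Space complexity: O(1).
Only a constant amount of auxiliary storage is used; nothing grows with n.
Time complexity: O(n).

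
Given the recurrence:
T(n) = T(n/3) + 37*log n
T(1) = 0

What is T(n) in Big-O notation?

Each of the log_3(n) levels adds O(log n). T(n) = O(log^2 n).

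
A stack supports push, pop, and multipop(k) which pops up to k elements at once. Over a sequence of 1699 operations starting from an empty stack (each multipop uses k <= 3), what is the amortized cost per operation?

Each element is pushed exactly once and popped at most once (whether by pop or as part of a multipop). So the total number of individual pops over the whole sequence is at most the number of pushes, which is at most 1699. Total work <= 2 * 1699, hence O(1) amortized per operation.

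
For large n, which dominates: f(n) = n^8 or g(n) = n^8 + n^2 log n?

f(n) = n^8 and g(n) = n^8 + n^2 log n are Theta of each other: the lower-order n^2 log n term is o(n^8); both are Theta(n^8).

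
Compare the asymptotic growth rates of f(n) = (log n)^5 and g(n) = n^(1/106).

g(n) = n^(1/106) grows faster: any positive power of n dominates any polylog.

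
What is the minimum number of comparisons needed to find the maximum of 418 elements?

Finding the maximum requires 417 comparisons. Each comparison eliminates exactly one candidate. With 418 candidates, we need 417 eliminations.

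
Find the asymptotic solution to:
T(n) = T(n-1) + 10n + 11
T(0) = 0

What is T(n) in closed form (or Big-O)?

Dominant term in sum is 10*sum(i, i=1..n) = 10*n*(n+1)/2 = O(n^2).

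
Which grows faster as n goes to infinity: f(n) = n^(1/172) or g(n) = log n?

f(n) = n^(1/172) grows faster: any positive power of n dominates log n.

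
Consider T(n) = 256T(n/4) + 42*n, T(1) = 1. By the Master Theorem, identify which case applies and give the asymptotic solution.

a=256, b=4, f(n)=42*n.
log_4(256) = 4 > 1.
Since f(n) = O(n^1) is polynomially smaller than n^4, Case 1 applies.
T(n) = Theta(n^4).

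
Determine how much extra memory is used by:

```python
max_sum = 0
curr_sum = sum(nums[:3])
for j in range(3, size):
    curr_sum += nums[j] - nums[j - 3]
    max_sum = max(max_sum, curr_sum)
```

Space complexity: O(1).
Only a constant amount of auxiliary storage is used; nothing grows with n.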